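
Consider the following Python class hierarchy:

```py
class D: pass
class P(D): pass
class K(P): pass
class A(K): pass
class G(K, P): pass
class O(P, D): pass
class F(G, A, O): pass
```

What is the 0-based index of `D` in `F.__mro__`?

6

L[F] = F + merge(L[G], L[A], L[O], [G A O])
  take G:  [G K P D object] + [A K P D object] + [O P D object] + [G A O]
  take A:  [K P D object] + [A K P D object] + [O P D object] + [A O]
  take K:  [K P D object] + [K P D object] + [O P D object] + [O]
  take O:  [P D object] + [P D object] + [O P D object] + [O]
  take P:  [P D object] + [P D object] + [P D object]
  take D:  [D object] + [D object] + [D object]
  take object:  [object] + [object] + [object]
MRO: F G A K O P D object
D sits at index 6.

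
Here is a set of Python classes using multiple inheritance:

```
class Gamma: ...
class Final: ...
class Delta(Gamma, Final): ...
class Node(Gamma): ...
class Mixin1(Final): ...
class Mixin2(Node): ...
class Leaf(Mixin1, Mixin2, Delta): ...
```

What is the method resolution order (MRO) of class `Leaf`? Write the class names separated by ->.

Leaf -> Mixin1 -> Mixin2 -> Node -> Delta -> Gamma -> Final -> object

L[Leaf] = Leaf + merge(L[Mixin1], L[Mixin2], L[Delta], [Mixin1 Mixin2 Delta])
  take Mixin1:  [Mixin1 Final object] + [Mixin2 Node Gamma object] + [Delta Gamma Final object] + [Mixin1 Mixin2 Delta]
  take Mixin2:  [Final object] + [Mixin2 Node Gamma object] + [Delta Gamma Final object] + [Mixin2 Delta]
  take Node:  [Final object] + [Node Gamma object] + [Delta Gamma Final object] + [Delta]
  take Delta:  [Final object] + [Gamma object] + [Delta Gamma Final object] + [Delta]
  take Gamma:  [Final object] + [Gamma object] + [Gamma Final object]
  take Final:  [Final object] + [object] + [Final object]
  take object:  [object] + [object] + [object]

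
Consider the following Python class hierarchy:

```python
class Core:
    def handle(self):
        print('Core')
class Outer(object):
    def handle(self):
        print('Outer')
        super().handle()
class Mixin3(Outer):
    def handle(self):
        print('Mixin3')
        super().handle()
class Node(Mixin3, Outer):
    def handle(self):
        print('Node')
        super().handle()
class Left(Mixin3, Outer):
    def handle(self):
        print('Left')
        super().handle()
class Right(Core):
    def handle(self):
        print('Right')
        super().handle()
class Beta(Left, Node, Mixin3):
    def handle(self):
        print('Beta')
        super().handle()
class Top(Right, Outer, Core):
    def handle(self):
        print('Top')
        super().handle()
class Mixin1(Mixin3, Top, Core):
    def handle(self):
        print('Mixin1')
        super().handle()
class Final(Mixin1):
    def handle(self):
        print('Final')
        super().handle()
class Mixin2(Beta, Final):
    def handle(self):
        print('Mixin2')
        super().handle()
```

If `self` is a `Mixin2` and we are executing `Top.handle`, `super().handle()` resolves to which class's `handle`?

L[Mixin2] = Mixin2 + merge(L[Beta], L[Final], [Beta Final])
  take Beta:  [Beta Left Node Mixin3 Outer object] + [Final Mixin1 Mixin3 Top Right Outer Core object] + [Beta Final]
  take Left:  [Left Node Mixin3 Outer object] + [Final Mixin1 Mixin3 Top Right Outer Core object] + [Final]
  take Node:  [Node Mixin3 Outer object] + [Final Mixin1 Mixin3 Top Right Outer Core object] + [Final]
  take Final:  [Mixin3 Outer object] + [Final Mixin1 Mixin3 Top Right Outer Core object] + [Final]
  take Mixin1:  [Mixin3 Outer object] + [Mixin1 Mixin3 Top Right Outer Core object]
  take Mixin3:  [Mixin3 Outer object] + [Mixin3 Top Right Outer Core object]
  take Top:  [Outer object] + [Top Right Outer Core object]
  take Right:  [Outer object] + [Right Outer Core object]
  take Outer:  [Outer object] + [Outer Core object]
  take Core:  [object] + [Core object]
  take object:  [object] + [object]
MRO: Mixin2 Beta Left Node Final Mixin1 Mixin3 Top Right Outer Core object
super() in Top.handle on a Mixin2 instance goes to the class after Top in Mixin2's MRO: Right.

Right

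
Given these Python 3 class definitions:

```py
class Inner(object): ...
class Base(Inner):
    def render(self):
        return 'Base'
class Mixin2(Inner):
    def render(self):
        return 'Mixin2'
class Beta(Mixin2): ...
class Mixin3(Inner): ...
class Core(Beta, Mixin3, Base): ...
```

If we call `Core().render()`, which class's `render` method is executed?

Mixin2

L[Core] = Core + merge(L[Beta], L[Mixin3], L[Base], [Beta Mixin3 Base])
  take Beta:  [Beta Mixin2 Inner object] + [Mixin3 Inner object] + [Base Inner object] + [Beta Mixin3 Base]
  take Mixin2:  [Mixin2 Inner object] + [Mixin3 Inner object] + [Base Inner object] + [Mixin3 Base]
  take Mixin3:  [Inner object] + [Mixin3 Inner object] + [Base Inner object] + [Mixin3 Base]
  take Base:  [Inner object] + [Inner object] + [Base Inner object] + [Base]
  take Inner:  [Inner object] + [Inner object] + [Inner object]
  take object:  [object] + [object] + [object]
MRO: Core Beta Mixin2 Mixin3 Base Inner object
render is defined in: Base, Mixin2. First along the MRO is Mixin2.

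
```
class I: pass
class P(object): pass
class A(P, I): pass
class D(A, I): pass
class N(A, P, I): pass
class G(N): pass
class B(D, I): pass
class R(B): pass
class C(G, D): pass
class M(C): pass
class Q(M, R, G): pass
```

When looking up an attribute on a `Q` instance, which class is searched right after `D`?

L[Q] = Q + merge(L[M], L[R], L[G], [M R G])
  take M:  [M C G N D A P I object] + [R B D A P I object] + [G N A P I object] + [M R G]
  take C:  [C G N D A P I object] + [R B D A P I object] + [G N A P I object] + [R G]
  take R:  [G N D A P I object] + [R B D A P I object] + [G N A P I object] + [R G]
  take G:  [G N D A P I object] + [B D A P I object] + [G N A P I object] + [G]
  take N:  [N D A P I object] + [B D A P I object] + [N A P I object]
  take B:  [D A P I object] + [B D A P I object] + [A P I object]
  take D:  [D A P I object] + [D A P I object] + [A P I object]
  take A:  [A P I object] + [A P I object] + [A P I object]
  take P:  [P I object] + [P I object] + [P I object]
  take I:  [I object] + [I object] + [I object]
  take object:  [object] + [object] + [object]
MRO: Q M C R G N B D A P I object
D is at position 7; next is A.

A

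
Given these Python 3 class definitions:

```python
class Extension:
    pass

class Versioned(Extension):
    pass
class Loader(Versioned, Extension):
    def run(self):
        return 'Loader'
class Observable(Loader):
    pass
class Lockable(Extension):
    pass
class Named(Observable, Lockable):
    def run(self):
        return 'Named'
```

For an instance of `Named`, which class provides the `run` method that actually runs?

L[Named] = Named + merge(L[Observable], L[Lockable], [Observable Lockable])
  take Observable:  [Observable Loader Versioned Extension object] + [Lockable Extension object] + [Observable Lockable]
  take Loader:  [Loader Versioned Extension object] + [Lockable Extension object] + [Lockable]
  take Versioned:  [Versioned Extension object] + [Lockable Extension object] + [Lockable]
  take Lockable:  [Extension object] + [Lockable Extension object] + [Lockable]
  take Extension:  [Extension object] + [Extension object]
  take object:  [object] + [object]
MRO: Named Observable Loader Versioned Lockable Extension object
run is defined in: Loader, Named. First along the MRO is Named.

Named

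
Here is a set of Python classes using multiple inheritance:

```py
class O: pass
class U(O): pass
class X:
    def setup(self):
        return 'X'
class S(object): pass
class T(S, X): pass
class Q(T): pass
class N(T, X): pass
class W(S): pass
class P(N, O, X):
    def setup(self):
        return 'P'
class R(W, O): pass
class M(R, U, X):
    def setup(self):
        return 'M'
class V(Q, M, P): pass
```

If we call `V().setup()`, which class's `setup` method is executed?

L[V] = V + merge(L[Q], L[M], L[P], [Q M P])
  take Q:  [Q T S X object] + [M R W S U O X object] + [P N T S O X object] + [Q M P]
  take M:  [T S X object] + [M R W S U O X object] + [P N T S O X object] + [M P]
  take R:  [T S X object] + [R W S U O X object] + [P N T S O X object] + [P]
  take W:  [T S X object] + [W S U O X object] + [P N T S O X object] + [P]
  take P:  [T S X object] + [S U O X object] + [P N T S O X object] + [P]
  take N:  [T S X object] + [S U O X object] + [N T S O X object]
  take T:  [T S X object] + [S U O X object] + [T S O X object]
  take S:  [S X object] + [S U O X object] + [S O X object]
  take U:  [X object] + [U O X object] + [O X object]
  take O:  [X object] + [O X object] + [O X object]
  take X:  [X object] + [X object] + [X object]
  take object:  [object] + [object] + [object]
MRO: V Q M R W P N T S U O X object
setup is defined in: M, P, X. First along the MRO is M.

M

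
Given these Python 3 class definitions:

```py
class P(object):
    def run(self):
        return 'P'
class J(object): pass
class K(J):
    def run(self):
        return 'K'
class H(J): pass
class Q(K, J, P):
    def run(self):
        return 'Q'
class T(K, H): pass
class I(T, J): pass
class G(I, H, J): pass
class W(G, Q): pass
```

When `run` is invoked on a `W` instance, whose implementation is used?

Q

L[W] = W + merge(L[G], L[Q], [G Q])
  take G:  [G I T K H J object] + [Q K J P object] + [G Q]
  take I:  [I T K H J object] + [Q K J P object] + [Q]
  take T:  [T K H J object] + [Q K J P object] + [Q]
  take Q:  [K H J object] + [Q K J P object] + [Q]
  take K:  [K H J object] + [K J P object]
  take H:  [H J object] + [J P object]
  take J:  [J object] + [J P object]
  take P:  [object] + [P object]
  take object:  [object] + [object]
MRO: W G I T Q K H J P object
run is defined in: K, P, Q. First along the MRO is Q.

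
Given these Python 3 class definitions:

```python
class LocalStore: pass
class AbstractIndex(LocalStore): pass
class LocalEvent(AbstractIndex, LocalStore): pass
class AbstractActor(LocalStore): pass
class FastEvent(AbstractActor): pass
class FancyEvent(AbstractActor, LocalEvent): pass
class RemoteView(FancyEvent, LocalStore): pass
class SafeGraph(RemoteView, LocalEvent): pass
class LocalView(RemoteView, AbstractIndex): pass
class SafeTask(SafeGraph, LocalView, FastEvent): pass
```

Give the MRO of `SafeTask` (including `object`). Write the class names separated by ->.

L[SafeTask] = SafeTask + merge(L[SafeGraph], L[LocalView], L[FastEvent], [SafeGraph LocalView FastEvent])
  take SafeGraph:  [SafeGraph RemoteView FancyEvent AbstractActor LocalEvent AbstractIndex LocalStore object] + [LocalView RemoteView FancyEvent AbstractActor LocalEvent AbstractIndex LocalStore object] + [FastEvent AbstractActor LocalStore object] + [SafeGraph LocalView FastEvent]
  take LocalView:  [RemoteView FancyEvent AbstractActor LocalEvent AbstractIndex LocalStore object] + [LocalView RemoteView FancyEvent AbstractActor LocalEvent AbstractIndex LocalStore object] + [FastEvent AbstractActor LocalStore object] + [LocalView FastEvent]
  take RemoteView:  [RemoteView FancyEvent AbstractActor LocalEvent AbstractIndex LocalStore object] + [RemoteView FancyEvent AbstractActor LocalEvent AbstractIndex LocalStore object] + [FastEvent AbstractActor LocalStore object] + [FastEvent]
  take FancyEvent:  [FancyEvent AbstractActor LocalEvent AbstractIndex LocalStore object] + [FancyEvent AbstractActor LocalEvent AbstractIndex LocalStore object] + [FastEvent AbstractActor LocalStore object] + [FastEvent]
  take FastEvent:  [AbstractActor LocalEvent AbstractIndex LocalStore object] + [AbstractActor LocalEvent AbstractIndex LocalStore object] + [FastEvent AbstractActor LocalStore object] + [FastEvent]
  take AbstractActor:  [AbstractActor LocalEvent AbstractIndex LocalStore object] + [AbstractActor LocalEvent AbstractIndex LocalStore object] + [AbstractActor LocalStore object]
  take LocalEvent:  [LocalEvent AbstractIndex LocalStore object] + [LocalEvent AbstractIndex LocalStore object] + [LocalStore object]
  take AbstractIndex:  [AbstractIndex LocalStore object] + [AbstractIndex LocalStore object] + [LocalStore object]
  take LocalStore:  [LocalStore object] + [LocalStore object] + [LocalStore object]
  take object:  [object] + [object] + [object]

SafeTask -> SafeGraph -> LocalView -> RemoteView -> FancyEvent -> FastEvent -> AbstractActor -> LocalEvent -> AbstractIndex -> LocalStore -> object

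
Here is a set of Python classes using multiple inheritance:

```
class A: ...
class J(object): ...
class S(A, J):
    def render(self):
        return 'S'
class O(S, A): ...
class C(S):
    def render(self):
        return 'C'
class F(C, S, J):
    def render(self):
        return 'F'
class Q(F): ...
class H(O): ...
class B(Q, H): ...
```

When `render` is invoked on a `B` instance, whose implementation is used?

F

L[B] = B + merge(L[Q], L[H], [Q H])
  take Q:  [Q F C S A J object] + [H O S A J object] + [Q H]
  take F:  [F C S A J object] + [H O S A J object] + [H]
  take C:  [C S A J object] + [H O S A J object] + [H]
  take H:  [S A J object] + [H O S A J object] + [H]
  take O:  [S A J object] + [O S A J object]
  take S:  [S A J object] + [S A J object]
  take A:  [A J object] + [A J object]
  take J:  [J object] + [J object]
  take object:  [object] + [object]
MRO: B Q F C H O S A J object
render is defined in: C, F, S. First along the MRO is F.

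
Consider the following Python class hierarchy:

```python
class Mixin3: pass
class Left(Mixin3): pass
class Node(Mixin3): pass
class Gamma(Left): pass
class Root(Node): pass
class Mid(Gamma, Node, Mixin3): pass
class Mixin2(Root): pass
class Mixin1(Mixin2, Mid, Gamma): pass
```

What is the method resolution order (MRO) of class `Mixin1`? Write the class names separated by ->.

Mixin1 -> Mixin2 -> Root -> Mid -> Gamma -> Left -> Node -> Mixin3 -> object

L[Mixin1] = Mixin1 + merge(L[Mixin2], L[Mid], L[Gamma], [Mixin2 Mid Gamma])
  take Mixin2:  [Mixin2 Root Node Mixin3 object] + [Mid Gamma Left Node Mixin3 object] + [Gamma Left Mixin3 object] + [Mixin2 Mid Gamma]
  take Root:  [Root Node Mixin3 object] + [Mid Gamma Left Node Mixin3 object] + [Gamma Left Mixin3 object] + [Mid Gamma]
  take Mid:  [Node Mixin3 object] + [Mid Gamma Left Node Mixin3 object] + [Gamma Left Mixin3 object] + [Mid Gamma]
  take Gamma:  [Node Mixin3 object] + [Gamma Left Node Mixin3 object] + [Gamma Left Mixin3 object] + [Gamma]
  take Left:  [Node Mixin3 object] + [Left Node Mixin3 object] + [Left Mixin3 object]
  take Node:  [Node Mixin3 object] + [Node Mixin3 object] + [Mixin3 object]
  take Mixin3:  [Mixin3 object] + [Mixin3 object] + [Mixin3 object]
  take object:  [object] + [object] + [object]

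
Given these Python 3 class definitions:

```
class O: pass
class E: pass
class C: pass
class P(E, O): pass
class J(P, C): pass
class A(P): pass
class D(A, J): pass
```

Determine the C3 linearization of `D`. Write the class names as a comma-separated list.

L[D] = D + merge(L[A], L[J], [A J])
  take A:  [A P E O object] + [J P E O C object] + [A J]
  take J:  [P E O object] + [J P E O C object] + [J]
  take P:  [P E O object] + [P E O C object]
  take E:  [E O object] + [E O C object]
  take O:  [O object] + [O C object]
  take C:  [object] + [C object]
  take object:  [object] + [object]

D, A, J, P, E, O, C, object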